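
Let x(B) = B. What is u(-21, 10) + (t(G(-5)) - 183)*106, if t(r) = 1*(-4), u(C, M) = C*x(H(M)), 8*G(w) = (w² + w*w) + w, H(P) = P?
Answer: -20032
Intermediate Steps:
G(w) = w²/4 + w/8 (G(w) = ((w² + w*w) + w)/8 = ((w² + w²) + w)/8 = (2*w² + w)/8 = (w + 2*w²)/8 = w²/4 + w/8)
u(C, M) = C*M
t(r) = -4
u(-21, 10) + (t(G(-5)) - 183)*106 = -21*10 + (-4 - 183)*106 = -210 - 187*106 = -210 - 19822 = -20032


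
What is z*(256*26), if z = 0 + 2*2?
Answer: 26624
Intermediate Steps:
z = 4 (z = 0 + 4 = 4)
z*(256*26) = 4*(256*26) = 4*6656 = 26624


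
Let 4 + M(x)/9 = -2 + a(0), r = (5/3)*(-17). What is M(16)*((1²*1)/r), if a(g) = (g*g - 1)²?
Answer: 27/17 ≈ 1.5882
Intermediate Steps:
r = -85/3 (r = (5*(⅓))*(-17) = (5/3)*(-17) = -85/3 ≈ -28.333)
a(g) = (-1 + g²)² (a(g) = (g² - 1)² = (-1 + g²)²)
M(x) = -45 (M(x) = -36 + 9*(-2 + (-1 + 0²)²) = -36 + 9*(-2 + (-1 + 0)²) = -36 + 9*(-2 + (-1)²) = -36 + 9*(-2 + 1) = -36 + 9*(-1) = -36 - 9 = -45)
M(16)*((1²*1)/r) = -45*1²*1/(-85/3) = -45*1*1*(-3)/85 = -45*(-3)/85 = -45*(-3/85) = 27/17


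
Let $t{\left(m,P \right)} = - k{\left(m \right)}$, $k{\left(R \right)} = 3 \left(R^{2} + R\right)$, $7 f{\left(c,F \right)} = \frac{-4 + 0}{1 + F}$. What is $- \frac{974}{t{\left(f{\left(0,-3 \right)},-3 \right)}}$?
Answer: $\frac{23863}{27} \approx 883.81$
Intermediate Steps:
$f{\left(c,F \right)} = - \frac{4}{7 \left(1 + F\right)}$ ($f{\left(c,F \right)} = \frac{\left(-4 + 0\right) \frac{1}{1 + F}}{7} = \frac{\left(-4\right) \frac{1}{1 + F}}{7} = - \frac{4}{7 \left(1 + F\right)}$)
$k{\left(R \right)} = 3 R + 3 R^{2}$ ($k{\left(R \right)} = 3 \left(R + R^{2}\right) = 3 R + 3 R^{2}$)
$t{\left(m,P \right)} = - 3 m \left(1 + m\right)$
$- \frac{974}{t{\left(f{\left(0,-3 \right)},-3 \right)}} = - \frac{974}{\left(-3\right) \left(- \frac{4}{7 + 7 \left(-3\right)}\right) \left(1 - \frac{4}{7 + 7 \left(-3\right)}\right)} = - \frac{974}{\left(-3\right) \left(- \frac{4}{7 - 21}\right) \left(1 - \frac{4}{7 - 21}\right)} = - \frac{974}{\left(-3\right) \left(- \frac{4}{-14}\right) \left(1 - \frac{4}{-14}\right)} = - \frac{974}{\left(-3\right) \left(\left(-4\right) \left(- \frac{1}{14}\right)\right) \left(1 - - \frac{2}{7}\right)} = - \frac{974}{\left(-3\right) \frac{2}{7} \left(1 + \frac{2}{7}\right)} = - \frac{974}{\left(-3\right) \frac{2}{7} \cdot \frac{9}{7}} = - \frac{974}{- \frac{54}{49}} = \left(-974\right) \left(- \frac{49}{54}\right) = \frac{23863}{27}$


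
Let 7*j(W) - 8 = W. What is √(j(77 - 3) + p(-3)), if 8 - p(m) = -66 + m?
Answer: 3*√483/7 ≈ 9.4188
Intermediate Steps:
j(W) = 8/7 + W/7
p(m) = 74 - m (p(m) = 8 - (-66 + m) = 8 + (66 - m) = 74 - m)
√(j(77 - 3) + p(-3)) = √((8/7 + (77 - 3)/7) + (74 - 1*(-3))) = √((8/7 + (⅐)*74) + (74 + 3)) = √((8/7 + 74/7) + 77) = √(82/7 + 77) = √(621/7) = 3*√483/7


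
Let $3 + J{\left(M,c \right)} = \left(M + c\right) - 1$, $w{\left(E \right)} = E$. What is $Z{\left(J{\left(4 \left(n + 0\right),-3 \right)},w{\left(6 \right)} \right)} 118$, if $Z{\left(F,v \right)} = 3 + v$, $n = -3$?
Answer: $1062$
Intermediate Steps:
$J{\left(M,c \right)} = -4 + M + c$ ($J{\left(M,c \right)} = -3 - \left(1 - M - c\right) = -3 + \left(-1 + M + c\right) = -4 + M + c$)
$Z{\left(J{\left(4 \left(n + 0\right),-3 \right)},w{\left(6 \right)} \right)} 118 = \left(3 + 6\right) 118 = 9 \cdot 118 = 1062$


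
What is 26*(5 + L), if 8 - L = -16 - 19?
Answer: 1248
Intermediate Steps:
L = 43 (L = 8 - (-16 - 19) = 8 - 1*(-35) = 8 + 35 = 43)
26*(5 + L) = 26*(5 + 43) = 26*48 = 1248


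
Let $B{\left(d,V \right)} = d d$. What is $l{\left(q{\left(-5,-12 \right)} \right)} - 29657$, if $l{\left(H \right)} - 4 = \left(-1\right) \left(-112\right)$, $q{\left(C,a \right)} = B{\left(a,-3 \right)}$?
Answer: $-29541$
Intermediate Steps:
$B{\left(d,V \right)} = d^{2}$
$q{\left(C,a \right)} = a^{2}$
$l{\left(H \right)} = 116$ ($l{\left(H \right)} = 4 - -112 = 4 + 112 = 116$)
$l{\left(q{\left(-5,-12 \right)} \right)} - 29657 = 116 - 29657 = -29541$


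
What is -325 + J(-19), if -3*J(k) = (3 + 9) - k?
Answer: -1006/3 ≈ -335.33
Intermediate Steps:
J(k) = -4 + k/3 (J(k) = -((3 + 9) - k)/3 = -(12 - k)/3 = -4 + k/3)
-325 + J(-19) = -325 + (-4 + (⅓)*(-19)) = -325 + (-4 - 19/3) = -325 - 31/3 = -1006/3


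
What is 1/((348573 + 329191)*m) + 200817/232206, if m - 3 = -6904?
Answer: 156545197549697/181014227636164 ≈ 0.86482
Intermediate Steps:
m = -6901 (m = 3 - 6904 = -6901)
1/((348573 + 329191)*m) + 200817/232206 = 1/((348573 + 329191)*(-6901)) + 200817/232206 = -1/6901/677764 + 200817*(1/232206) = (1/677764)*(-1/6901) + 66939/77402 = -1/4677249364 + 66939/77402 = 156545197549697/181014227636164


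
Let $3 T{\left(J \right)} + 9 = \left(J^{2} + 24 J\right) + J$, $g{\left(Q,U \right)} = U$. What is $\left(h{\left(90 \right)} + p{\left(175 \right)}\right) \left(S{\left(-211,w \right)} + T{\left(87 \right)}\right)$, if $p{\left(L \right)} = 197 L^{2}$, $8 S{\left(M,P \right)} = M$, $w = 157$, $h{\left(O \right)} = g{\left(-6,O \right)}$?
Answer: $\frac{155349253035}{8} \approx 1.9419 \cdot 10^{10}$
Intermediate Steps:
$h{\left(O \right)} = O$
$S{\left(M,P \right)} = \frac{M}{8}$
$T{\left(J \right)} = -3 + \frac{J^{2}}{3} + \frac{25 J}{3}$ ($T{\left(J \right)} = -3 + \frac{\left(J^{2} + 24 J\right) + J}{3} = -3 + \frac{J^{2} + 25 J}{3} = -3 + \left(\frac{J^{2}}{3} + \frac{25 J}{3}\right) = -3 + \frac{J^{2}}{3} + \frac{25 J}{3}$)
$\left(h{\left(90 \right)} + p{\left(175 \right)}\right) \left(S{\left(-211,w \right)} + T{\left(87 \right)}\right) = \left(90 + 197 \cdot 175^{2}\right) \left(\frac{1}{8} \left(-211\right) + \left(-3 + \frac{87^{2}}{3} + \frac{25}{3} \cdot 87\right)\right) = \left(90 + 197 \cdot 30625\right) \left(- \frac{211}{8} + \left(-3 + \frac{1}{3} \cdot 7569 + 725\right)\right) = \left(90 + 6033125\right) \left(- \frac{211}{8} + \left(-3 + 2523 + 725\right)\right) = 6033215 \left(- \frac{211}{8} + 3245\right) = 6033215 \cdot \frac{25749}{8} = \frac{155349253035}{8}$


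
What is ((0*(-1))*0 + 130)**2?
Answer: 16900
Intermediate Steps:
((0*(-1))*0 + 130)**2 = (0*0 + 130)**2 = (0 + 130)**2 = 130**2 = 16900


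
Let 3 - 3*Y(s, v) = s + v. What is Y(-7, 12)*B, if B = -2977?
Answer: 5954/3 ≈ 1984.7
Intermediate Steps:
Y(s, v) = 1 - s/3 - v/3 (Y(s, v) = 1 - (s + v)/3 = 1 + (-s/3 - v/3) = 1 - s/3 - v/3)
Y(-7, 12)*B = (1 - ⅓*(-7) - ⅓*12)*(-2977) = (1 + 7/3 - 4)*(-2977) = -⅔*(-2977) = 5954/3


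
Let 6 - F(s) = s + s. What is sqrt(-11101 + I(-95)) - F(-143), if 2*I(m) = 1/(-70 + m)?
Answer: -292 + I*sqrt(1208899230)/330 ≈ -292.0 + 105.36*I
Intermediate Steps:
F(s) = 6 - 2*s (F(s) = 6 - (s + s) = 6 - 2*s)
I(m) = 1/(2*(-70 + m))
sqrt(-11101 + I(-95)) - F(-143) = sqrt(-11101 + 1/(2*(-70 - 95))) - (6 - 2*(-143)) = sqrt(-11101 + (1/2)/(-165)) - (6 + 286) = sqrt(-11101 + (1/2)*(-1/165)) - 1*292 = sqrt(-11101 - 1/330) - 292 = sqrt(-3663331/330) - 292 = I*sqrt(1208899230)/330 - 292 = -292 + I*sqrt(1208899230)/330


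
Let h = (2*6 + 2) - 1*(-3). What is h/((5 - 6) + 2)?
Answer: 17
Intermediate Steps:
h = 17 (h = (12 + 2) + 3 = 14 + 3 = 17)
h/((5 - 6) + 2) = 17/((5 - 6) + 2) = 17/(-1 + 2) = 17/1 = 1*17 = 17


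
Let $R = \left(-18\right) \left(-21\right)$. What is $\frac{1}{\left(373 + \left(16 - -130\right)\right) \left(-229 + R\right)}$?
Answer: $\frac{1}{77331} \approx 1.2931 \cdot 10^{-5}$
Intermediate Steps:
$R = 378$
$\frac{1}{\left(373 + \left(16 - -130\right)\right) \left(-229 + R\right)} = \frac{1}{\left(373 + \left(16 - -130\right)\right) \left(-229 + 378\right)} = \frac{1}{\left(373 + \left(16 + 130\right)\right) 149} = \frac{1}{\left(373 + 146\right) 149} = \frac{1}{519 \cdot 149} = \frac{1}{77331}$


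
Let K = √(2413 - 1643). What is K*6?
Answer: 6*√770 ≈ 166.49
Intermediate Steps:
K = √770 ≈ 27.749
K*6 = √770*6 = 6*√770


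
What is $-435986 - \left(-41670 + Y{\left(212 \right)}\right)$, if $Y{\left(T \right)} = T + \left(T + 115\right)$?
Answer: $-394855$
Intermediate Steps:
$Y{\left(T \right)} = 115 + 2 T$ ($Y{\left(T \right)} = T + \left(115 + T\right) = 115 + 2 T$)
$-435986 - \left(-41670 + Y{\left(212 \right)}\right) = -435986 - \left(-41670 + \left(115 + 2 \cdot 212\right)\right) = -435986 - \left(-41670 + \left(115 + 424\right)\right) = -435986 - \left(-41670 + 539\right) = -435986 - -41131 = -435986 + 41131 = -394855$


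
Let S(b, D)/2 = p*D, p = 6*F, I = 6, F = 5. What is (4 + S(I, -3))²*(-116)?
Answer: -3593216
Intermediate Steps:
p = 30 (p = 6*5 = 30)
S(b, D) = 60*D (S(b, D) = 2*(30*D) = 60*D)
(4 + S(I, -3))²*(-116) = (4 + 60*(-3))²*(-116) = (4 - 180)²*(-116) = (-176)²*(-116) = 30976*(-116) = -3593216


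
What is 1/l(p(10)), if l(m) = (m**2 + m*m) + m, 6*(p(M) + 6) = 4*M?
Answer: 9/14 ≈ 0.64286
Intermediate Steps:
p(M) = -6 + 2*M/3 (p(M) = -6 + (4*M)/6 = -6 + 2*M/3)
l(m) = m + 2*m**2 (l(m) = (m**2 + m**2) + m = 2*m**2 + m = m + 2*m**2)
1/l(p(10)) = 1/((-6 + (2/3)*10)*(1 + 2*(-6 + (2/3)*10))) = 1/((-6 + 20/3)*(1 + 2*(-6 + 20/3))) = 1/(2*(1 + 2*(2/3))/3) = 1/(2*(1 + 4/3)/3) = 1/((2/3)*(7/3)) = 1/(14/9) = 9/14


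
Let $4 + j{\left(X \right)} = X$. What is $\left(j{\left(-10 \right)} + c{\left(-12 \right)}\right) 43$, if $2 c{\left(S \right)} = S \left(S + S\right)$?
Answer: $5590$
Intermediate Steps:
$c{\left(S \right)} = S^{2}$ ($c{\left(S \right)} = \frac{S \left(S + S\right)}{2} = \frac{S 2 S}{2} = \frac{2 S^{2}}{2} = S^{2}$)
$j{\left(X \right)} = -4 + X$
$\left(j{\left(-10 \right)} + c{\left(-12 \right)}\right) 43 = \left(\left(-4 - 10\right) + \left(-12\right)^{2}\right) 43 = \left(-14 + 144\right) 43 = 130 \cdot 43 = 5590$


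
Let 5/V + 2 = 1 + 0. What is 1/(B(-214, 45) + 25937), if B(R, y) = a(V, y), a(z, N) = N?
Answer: 1/25982 ≈ 3.8488e-5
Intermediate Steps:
V = -5 (V = 5/(-2 + (1 + 0)) = 5/(-2 + 1) = 5/(-1) = 5*(-1) = -5)
B(R, y) = y
1/(B(-214, 45) + 25937) = 1/(45 + 25937) = 1/25982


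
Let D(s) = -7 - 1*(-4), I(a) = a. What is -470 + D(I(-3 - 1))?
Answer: -473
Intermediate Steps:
D(s) = -3 (D(s) = -7 + 4 = -3)
-470 + D(I(-3 - 1)) = -470 - 3 = -473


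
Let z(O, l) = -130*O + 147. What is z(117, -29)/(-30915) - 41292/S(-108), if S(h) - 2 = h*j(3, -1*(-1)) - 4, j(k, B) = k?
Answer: 213575453/1679715 ≈ 127.15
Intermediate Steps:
z(O, l) = 147 - 130*O
S(h) = -2 + 3*h (S(h) = 2 + (h*3 - 4) = 2 + (3*h - 4) = 2 + (-4 + 3*h) = -2 + 3*h)
z(117, -29)/(-30915) - 41292/S(-108) = (147 - 130*117)/(-30915) - 41292/(-2 + 3*(-108)) = (147 - 15210)*(-1/30915) - 41292/(-2 - 324) = -15063*(-1/30915) - 41292/(-326) = 5021/10305 - 41292*(-1/326) = 5021/10305 + 20646/163 = 213575453/1679715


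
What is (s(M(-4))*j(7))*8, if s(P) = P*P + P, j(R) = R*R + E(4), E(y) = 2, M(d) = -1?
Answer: 0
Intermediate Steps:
j(R) = 2 + R² (j(R) = R*R + 2 = R² + 2 = 2 + R²)
s(P) = P + P² (s(P) = P² + P = P + P²)
(s(M(-4))*j(7))*8 = ((-(1 - 1))*(2 + 7²))*8 = ((-1*0)*(2 + 49))*8 = (0*51)*8 = 0*8 = 0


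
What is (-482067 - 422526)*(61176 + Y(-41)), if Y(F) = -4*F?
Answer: -55487734620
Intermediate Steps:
(-482067 - 422526)*(61176 + Y(-41)) = (-482067 - 422526)*(61176 - 4*(-41)) = -904593*(61176 + 164) = -904593*61340 = -55487734620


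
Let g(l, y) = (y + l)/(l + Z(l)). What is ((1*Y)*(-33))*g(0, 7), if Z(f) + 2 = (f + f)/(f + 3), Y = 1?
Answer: 231/2 ≈ 115.50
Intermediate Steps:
Z(f) = -2 + 2*f/(3 + f) (Z(f) = -2 + (f + f)/(f + 3) = -2 + (2*f)/(3 + f) = -2 + 2*f/(3 + f))
g(l, y) = (l + y)/(l - 6/(3 + l)) (g(l, y) = (y + l)/(l - 6/(3 + l)) = (l + y)/(l - 6/(3 + l)))
((1*Y)*(-33))*g(0, 7) = ((1*1)*(-33))*((3 + 0)*(0 + 7)/(-6 + 0*(3 + 0))) = (1*(-33))*(3*7/(-6 + 0*3)) = -33*3*7/(-6 + 0) = -33*3*7/(-6) = -(-11)*3*7/2 = -33*(-7/2) = 231/2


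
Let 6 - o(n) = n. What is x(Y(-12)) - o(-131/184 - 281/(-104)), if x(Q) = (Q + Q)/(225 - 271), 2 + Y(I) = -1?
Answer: -1160/299 ≈ -3.8796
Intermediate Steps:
Y(I) = -3 (Y(I) = -2 - 1 = -3)
x(Q) = -Q/23 (x(Q) = (2*Q)/(-46) = (2*Q)*(-1/46) = -Q/23)
o(n) = 6 - n
x(Y(-12)) - o(-131/184 - 281/(-104)) = -1/23*(-3) - (6 - (-131/184 - 281/(-104))) = 3/23 - (6 - (-131*1/184 - 281*(-1/104))) = 3/23 - (6 - (-131/184 + 281/104)) = 3/23 - (6 - 1*595/299) = 3/23 - (6 - 595/299) = 3/23 - 1*1199/299 = 3/23 - 1199/299 = -1160/299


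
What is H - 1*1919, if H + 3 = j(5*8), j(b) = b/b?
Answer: -1921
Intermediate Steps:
j(b) = 1
H = -2 (H = -3 + 1 = -2)
H - 1*1919 = -2 - 1*1919 = -2 - 1919 = -1921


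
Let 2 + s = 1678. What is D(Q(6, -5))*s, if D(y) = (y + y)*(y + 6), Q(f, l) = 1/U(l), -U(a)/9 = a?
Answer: 908392/2025 ≈ 448.59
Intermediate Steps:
U(a) = -9*a
Q(f, l) = -1/(9*l) (Q(f, l) = 1/(-9*l) = -1/(9*l))
s = 1676 (s = -2 + 1678 = 1676)
D(y) = 2*y*(6 + y) (D(y) = (2*y)*(6 + y) = 2*y*(6 + y))
D(Q(6, -5))*s = (2*(-⅑/(-5))*(6 - ⅑/(-5)))*1676 = (2*(-⅑*(-⅕))*(6 - ⅑*(-⅕)))*1676 = (2*(1/45)*(6 + 1/45))*1676 = (2*(1/45)*(271/45))*1676 = (542/2025)*1676 = 908392/2025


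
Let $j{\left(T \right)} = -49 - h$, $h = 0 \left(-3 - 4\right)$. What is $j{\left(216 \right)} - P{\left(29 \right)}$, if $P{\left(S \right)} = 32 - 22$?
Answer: $-59$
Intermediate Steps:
$P{\left(S \right)} = 10$ ($P{\left(S \right)} = 32 - 22 = 10$)
$h = 0$ ($h = 0 \left(-7\right) = 0$)
$j{\left(T \right)} = -49$ ($j{\left(T \right)} = -49 - 0 = -49 + 0 = -49$)
$j{\left(216 \right)} - P{\left(29 \right)} = -49 - 10 = -59$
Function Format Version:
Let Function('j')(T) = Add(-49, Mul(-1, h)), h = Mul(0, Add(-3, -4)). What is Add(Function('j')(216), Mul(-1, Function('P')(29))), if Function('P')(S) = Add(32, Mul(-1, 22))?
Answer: -59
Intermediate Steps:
Function('P')(S) = 10 (Function('P')(S) = Add(32, -22) = 10)
h = 0 (h = Mul(0, -7) = 0)
Function('j')(T) = -49 (Function('j')(T) = Add(-49, Mul(-1, 0)) = Add(-49, 0) = -49)
Add(Function('j')(216), Mul(-1, Function('P')(29))) = Add(-49, Mul(-1, 10)) = Add(-49, -10) = -59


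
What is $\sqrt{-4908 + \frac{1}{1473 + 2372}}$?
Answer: $\frac{i \sqrt{72559990855}}{3845} \approx 70.057 i$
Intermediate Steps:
$\sqrt{-4908 + \frac{1}{1473 + 2372}} = \sqrt{-4908 + \frac{1}{3845}} = \sqrt{- \frac{18871259}{3845}} = \frac{i \sqrt{72559990855}}{3845}$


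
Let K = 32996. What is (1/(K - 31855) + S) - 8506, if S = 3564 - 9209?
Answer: -16146290/1141 ≈ -14151.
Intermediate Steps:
S = -5645
(1/(K - 31855) + S) - 8506 = (1/(32996 - 31855) - 5645) - 8506 = (1/1141 - 5645) - 8506 = -6440944/1141 - 8506 = -16146290/1141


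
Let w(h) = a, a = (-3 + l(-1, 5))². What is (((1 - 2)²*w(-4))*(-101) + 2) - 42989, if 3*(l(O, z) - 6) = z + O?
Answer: -403952/9 ≈ -44884.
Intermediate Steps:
l(O, z) = 6 + O/3 + z/3 (l(O, z) = 6 + (z + O)/3 = 6 + (O + z)/3 = 6 + (O/3 + z/3) = 6 + O/3 + z/3)
a = 169/9 (a = (-3 + (6 + (⅓)*(-1) + (⅓)*5))² = (-3 + (6 - ⅓ + 5/3))² = (-3 + 22/3)² = (13/3)² = 169/9 ≈ 18.778)
w(h) = 169/9
(((1 - 2)²*w(-4))*(-101) + 2) - 42989 = (((1 - 2)²*(169/9))*(-101) + 2) - 42989 = (((-1)²*(169/9))*(-101) + 2) - 42989 = ((1*(169/9))*(-101) + 2) - 42989 = ((169/9)*(-101) + 2) - 42989 = (-17069/9 + 2) - 42989 = -17051/9 - 42989 = -403952/9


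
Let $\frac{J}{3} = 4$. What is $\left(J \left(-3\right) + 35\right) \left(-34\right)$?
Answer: $34$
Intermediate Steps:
$J = 12$ ($J = 3 \cdot 4 = 12$)
$\left(J \left(-3\right) + 35\right) \left(-34\right) = \left(12 \left(-3\right) + 35\right) \left(-34\right) = \left(-36 + 35\right) \left(-34\right) = \left(-1\right) \left(-34\right) = 34$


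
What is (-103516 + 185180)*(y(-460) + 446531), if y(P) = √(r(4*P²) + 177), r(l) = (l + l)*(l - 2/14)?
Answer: 36465507584 + 81664*√70206498239073/7 ≈ 1.3422e+11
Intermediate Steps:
r(l) = 2*l*(-⅐ + l) (r(l) = (2*l)*(l - 2*1/14) = (2*l)*(l - ⅐) = (2*l)*(-⅐ + l) = 2*l*(-⅐ + l))
y(P) = √(177 + 8*P²*(-1 + 28*P²)/7) (y(P) = √(2*(4*P²)*(-1 + 7*(4*P²))/7 + 177) = √(2*(4*P²)*(-1 + 28*P²)/7 + 177) = √(8*P²*(-1 + 28*P²)/7 + 177) = √(177 + 8*P²*(-1 + 28*P²)/7))
(-103516 + 185180)*(y(-460) + 446531) = (-103516 + 185180)*(√(8673 - 56*(-460)² + 1568*(-460)⁴)/7 + 446531) = 81664*(√(8673 - 56*211600 + 1568*44774560000)/7 + 446531) = 81664*(√(8673 - 11849600 + 70206510080000)/7 + 446531) = 81664*(√70206498239073/7 + 446531) = 81664*(446531 + √70206498239073/7) = 36465507584 + 81664*√70206498239073/7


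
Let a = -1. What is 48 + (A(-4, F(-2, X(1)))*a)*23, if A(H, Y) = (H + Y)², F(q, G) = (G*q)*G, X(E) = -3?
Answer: -11084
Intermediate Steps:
F(q, G) = q*G²
48 + (A(-4, F(-2, X(1)))*a)*23 = 48 + ((-4 - 2*(-3)²)²*(-1))*23 = 48 + ((-4 - 2*9)²*(-1))*23 = 48 + ((-4 - 18)²*(-1))*23 = 48 + ((-22)²*(-1))*23 = 48 + (484*(-1))*23 = 48 - 484*23 = 48 - 11132 = -11084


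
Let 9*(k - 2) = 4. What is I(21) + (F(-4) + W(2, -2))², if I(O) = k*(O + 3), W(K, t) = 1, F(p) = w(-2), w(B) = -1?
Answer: 176/3 ≈ 58.667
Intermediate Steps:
F(p) = -1
k = 22/9 (k = 2 + (⅑)*4 = 2 + 4/9 = 22/9 ≈ 2.4444)
I(O) = 22/3 + 22*O/9 (I(O) = 22*(O + 3)/9 = 22*(3 + O)/9 = 22/3 + 22*O/9)
I(21) + (F(-4) + W(2, -2))² = (22/3 + (22/9)*21) + (-1 + 1)² = (22/3 + 154/3) + 0² = 176/3 + 0 = 176/3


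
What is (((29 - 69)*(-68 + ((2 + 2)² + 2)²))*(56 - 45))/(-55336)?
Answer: 14080/6917 ≈ 2.0356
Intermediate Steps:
(((29 - 69)*(-68 + ((2 + 2)² + 2)²))*(56 - 45))/(-55336) = (-40*(-68 + (4² + 2)²)*11)*(-1/55336) = (-40*(-68 + (16 + 2)²)*11)*(-1/55336) = (-40*(-68 + 18²)*11)*(-1/55336) = (-40*(-68 + 324)*11)*(-1/55336) = (-40*256*11)*(-1/55336) = -10240*11*(-1/55336) = -112640*(-1/55336) = 14080/6917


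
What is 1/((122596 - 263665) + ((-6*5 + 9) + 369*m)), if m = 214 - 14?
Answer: -1/67290 ≈ -1.4861e-5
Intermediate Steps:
m = 200
1/((122596 - 263665) + ((-6*5 + 9) + 369*m)) = 1/((122596 - 263665) + ((-6*5 + 9) + 369*200)) = 1/(-141069 + ((-30 + 9) + 73800)) = 1/(-141069 + (-21 + 73800)) = 1/(-141069 + 73779) = 1/(-67290) = -1/67290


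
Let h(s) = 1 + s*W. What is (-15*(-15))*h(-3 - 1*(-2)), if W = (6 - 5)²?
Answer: 0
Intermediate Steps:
W = 1 (W = 1² = 1)
h(s) = 1 + s (h(s) = 1 + s*1 = 1 + s)
(-15*(-15))*h(-3 - 1*(-2)) = (-15*(-15))*(1 + (-3 - 1*(-2))) = 225*(1 + (-3 + 2)) = 225*(1 - 1) = 225*0 = 0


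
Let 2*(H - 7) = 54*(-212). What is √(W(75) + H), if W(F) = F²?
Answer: 2*I*√23 ≈ 9.5917*I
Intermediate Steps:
H = -5717 (H = 7 + (54*(-212))/2 = 7 + (½)*(-11448) = 7 - 5724 = -5717)
√(W(75) + H) = √(75² - 5717) = √(5625 - 5717) = √(-92) = 2*I*√23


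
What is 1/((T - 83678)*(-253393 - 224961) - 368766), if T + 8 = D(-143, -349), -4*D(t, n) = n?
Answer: 2/79978855383 ≈ 2.5007e-11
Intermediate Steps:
D(t, n) = -n/4
T = 317/4 (T = -8 - 1/4*(-349) = -8 + 349/4 = 317/4 ≈ 79.250)
1/((T - 83678)*(-253393 - 224961) - 368766) = 1/((317/4 - 83678)*(-253393 - 224961) - 368766) = 1/(-334395/4*(-478354) - 368766) = 1/(79979592915/2 - 368766) = 1/(79978855383/2) = 2/79978855383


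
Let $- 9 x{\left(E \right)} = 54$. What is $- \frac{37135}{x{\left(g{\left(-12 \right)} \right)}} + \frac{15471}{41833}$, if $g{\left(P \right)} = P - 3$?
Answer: $\frac{1553561281}{250998} \approx 6189.5$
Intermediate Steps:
$g{\left(P \right)} = -3 + P$
$x{\left(E \right)} = -6$ ($x{\left(E \right)} = \left(- \frac{1}{9}\right) 54 = -6$)
$- \frac{37135}{x{\left(g{\left(-12 \right)} \right)}} + \frac{15471}{41833} = - \frac{37135}{-6} + \frac{15471}{41833} = \left(-37135\right) \left(- \frac{1}{6}\right) + 15471 \cdot \frac{1}{41833} = \frac{37135}{6} + \frac{15471}{41833} = \frac{1553561281}{250998}$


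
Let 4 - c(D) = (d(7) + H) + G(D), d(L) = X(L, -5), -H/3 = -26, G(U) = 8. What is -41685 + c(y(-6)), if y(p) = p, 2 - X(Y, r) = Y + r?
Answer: -41767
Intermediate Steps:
H = 78 (H = -3*(-26) = 78)
X(Y, r) = 2 - Y - r (X(Y, r) = 2 - (Y + r) = 2 + (-Y - r) = 2 - Y - r)
d(L) = 7 - L (d(L) = 2 - L - 1*(-5) = 2 - L + 5 = 7 - L)
c(D) = -82 (c(D) = 4 - (((7 - 1*7) + 78) + 8) = 4 - (((7 - 7) + 78) + 8) = 4 - ((0 + 78) + 8) = 4 - (78 + 8) = 4 - 1*86 = 4 - 86 = -82)
-41685 + c(y(-6)) = -41685 - 82 = -41767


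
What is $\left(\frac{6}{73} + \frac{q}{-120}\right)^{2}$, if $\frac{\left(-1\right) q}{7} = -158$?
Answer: $\frac{1600720081}{19184400} \approx 83.439$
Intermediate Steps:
$q = 1106$ ($q = \left(-7\right) \left(-158\right) = 1106$)
$\left(\frac{6}{73} + \frac{q}{-120}\right)^{2} = \left(\frac{6}{73} + \frac{1106}{-120}\right)^{2} = \left(6 \cdot \frac{1}{73} + 1106 \left(- \frac{1}{120}\right)\right)^{2} = \left(\frac{6}{73} - \frac{553}{60}\right)^{2} = \left(- \frac{40009}{4380}\right)^{2} = \frac{1600720081}{19184400}$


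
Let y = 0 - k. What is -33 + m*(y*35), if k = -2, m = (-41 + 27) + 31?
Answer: 1157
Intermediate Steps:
m = 17 (m = -14 + 31 = 17)
y = 2 (y = 0 - 1*(-2) = 0 + 2 = 2)
-33 + m*(y*35) = -33 + 17*(2*35) = -33 + 17*70 = -33 + 1190 = 1157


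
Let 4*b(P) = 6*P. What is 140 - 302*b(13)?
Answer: -5749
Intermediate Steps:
b(P) = 3*P/2 (b(P) = (6*P)/4 = 3*P/2)
140 - 302*b(13) = 140 - 453*13 = 140 - 302*39/2 = 140 - 5889 = -5749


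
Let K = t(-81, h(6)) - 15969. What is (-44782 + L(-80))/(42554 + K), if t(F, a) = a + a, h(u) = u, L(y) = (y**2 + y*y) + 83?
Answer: -31899/26597 ≈ -1.1993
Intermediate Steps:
L(y) = 83 + 2*y**2 (L(y) = (y**2 + y**2) + 83 = 2*y**2 + 83 = 83 + 2*y**2)
t(F, a) = 2*a
K = -15957 (K = 2*6 - 15969 = 12 - 15969 = -15957)
(-44782 + L(-80))/(42554 + K) = (-44782 + (83 + 2*(-80)**2))/(42554 - 15957) = (-44782 + (83 + 2*6400))/26597 = (-44782 + (83 + 12800))*(1/26597) = (-44782 + 12883)*(1/26597) = -31899*1/26597 = -31899/26597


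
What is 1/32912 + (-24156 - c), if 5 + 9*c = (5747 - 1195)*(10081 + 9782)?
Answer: -2982938802791/296208 ≈ -1.0070e+7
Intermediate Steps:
c = 90416371/9 (c = -5/9 + ((5747 - 1195)*(10081 + 9782))/9 = -5/9 + (4552*19863)/9 = -5/9 + (⅑)*90416376 = -5/9 + 10046264 = 90416371/9 ≈ 1.0046e+7)
1/32912 + (-24156 - c) = 1/32912 + (-24156 - 1*90416371/9) = 1/32912 + (-24156 - 90416371/9) = 1/32912 - 90633775/9 = -2982938802791/296208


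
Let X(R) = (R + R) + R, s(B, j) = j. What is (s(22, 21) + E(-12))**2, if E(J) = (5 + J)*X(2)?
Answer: 441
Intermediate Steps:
X(R) = 3*R (X(R) = 2*R + R = 3*R)
E(J) = 30 + 6*J (E(J) = (5 + J)*(3*2) = (5 + J)*6 = 30 + 6*J)
(s(22, 21) + E(-12))**2 = (21 + (30 + 6*(-12)))**2 = (21 + (30 - 72))**2 = (21 - 42)**2 = (-21)**2 = 441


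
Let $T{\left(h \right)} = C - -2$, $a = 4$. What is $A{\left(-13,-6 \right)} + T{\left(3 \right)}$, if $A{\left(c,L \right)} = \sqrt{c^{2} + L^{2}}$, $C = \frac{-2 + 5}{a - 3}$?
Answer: $5 + \sqrt{205} \approx 19.318$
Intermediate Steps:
$C = 3$ ($C = \frac{-2 + 5}{4 - 3} = \frac{3}{1} = 3 \cdot 1 = 3$)
$T{\left(h \right)} = 5$ ($T{\left(h \right)} = 3 - -2 = 3 + 2 = 5$)
$A{\left(c,L \right)} = \sqrt{L^{2} + c^{2}}$
$A{\left(-13,-6 \right)} + T{\left(3 \right)} = \sqrt{\left(-6\right)^{2} + \left(-13\right)^{2}} + 5 = \sqrt{36 + 169} + 5 = \sqrt{205} + 5 = 5 + \sqrt{205}$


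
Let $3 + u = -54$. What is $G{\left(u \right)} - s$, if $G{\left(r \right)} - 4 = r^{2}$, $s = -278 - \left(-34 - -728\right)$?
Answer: $4225$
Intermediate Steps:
$s = -972$ ($s = -278 - \left(-34 + 728\right) = -278 - 694 = -972$)
$u = -57$ ($u = -3 - 54 = -57$)
$G{\left(r \right)} = 4 + r^{2}$
$G{\left(u \right)} - s = \left(4 + \left(-57\right)^{2}\right) - -972 = \left(4 + 3249\right) + 972 = 3253 + 972 = 4225$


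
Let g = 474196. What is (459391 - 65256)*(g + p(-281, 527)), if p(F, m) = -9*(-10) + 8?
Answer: 186935865690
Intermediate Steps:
p(F, m) = 98 (p(F, m) = 90 + 8 = 98)
(459391 - 65256)*(g + p(-281, 527)) = (459391 - 65256)*(474196 + 98) = 394135*474294 = 186935865690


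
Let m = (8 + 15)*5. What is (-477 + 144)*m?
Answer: -38295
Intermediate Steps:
m = 115 (m = 23*5 = 115)
(-477 + 144)*m = (-477 + 144)*115 = -333*115 = -38295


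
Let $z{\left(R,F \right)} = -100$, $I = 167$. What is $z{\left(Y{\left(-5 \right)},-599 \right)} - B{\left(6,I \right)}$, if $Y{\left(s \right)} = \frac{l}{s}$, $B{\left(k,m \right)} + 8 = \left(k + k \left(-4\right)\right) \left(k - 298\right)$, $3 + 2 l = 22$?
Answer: $-5348$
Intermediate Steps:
$l = \frac{19}{2}$ ($l = - \frac{3}{2} + \frac{1}{2} \cdot 22 = - \frac{3}{2} + 11 = \frac{19}{2} \approx 9.5$)
$B{\left(k,m \right)} = -8 - 3 k \left(-298 + k\right)$ ($B{\left(k,m \right)} = -8 + \left(k + k \left(-4\right)\right) \left(k - 298\right) = -8 + \left(k - 4 k\right) \left(-298 + k\right) = -8 + - 3 k \left(-298 + k\right) = -8 - 3 k \left(-298 + k\right)$)
$Y{\left(s \right)} = \frac{19}{2 s}$
$z{\left(Y{\left(-5 \right)},-599 \right)} - B{\left(6,I \right)} = -100 - \left(-8 - 3 \cdot 6^{2} + 894 \cdot 6\right) = -100 - \left(-8 - 108 + 5364\right) = -100 - 5248 = -5348$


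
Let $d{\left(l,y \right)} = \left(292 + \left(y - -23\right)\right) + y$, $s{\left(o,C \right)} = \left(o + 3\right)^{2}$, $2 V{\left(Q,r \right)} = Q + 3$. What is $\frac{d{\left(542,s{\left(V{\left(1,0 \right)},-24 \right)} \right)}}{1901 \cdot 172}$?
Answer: $\frac{365}{326972} \approx 0.0011163$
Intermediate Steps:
$V{\left(Q,r \right)} = \frac{3}{2} + \frac{Q}{2}$ ($V{\left(Q,r \right)} = \frac{Q + 3}{2} = \frac{3 + Q}{2} = \frac{3}{2} + \frac{Q}{2}$)
$s{\left(o,C \right)} = \left(3 + o\right)^{2}$
$d{\left(l,y \right)} = 315 + 2 y$ ($d{\left(l,y \right)} = \left(292 + \left(y + 23\right)\right) + y = \left(292 + \left(23 + y\right)\right) + y = \left(315 + y\right) + y = 315 + 2 y$)
$\frac{d{\left(542,s{\left(V{\left(1,0 \right)},-24 \right)} \right)}}{1901 \cdot 172} = \frac{315 + 2 \left(3 + \left(\frac{3}{2} + \frac{1}{2} \cdot 1\right)\right)^{2}}{1901 \cdot 172} = \frac{315 + 2 \left(3 + \left(\frac{3}{2} + \frac{1}{2}\right)\right)^{2}}{326972} = \left(315 + 2 \left(3 + 2\right)^{2}\right) \frac{1}{326972} = \left(315 + 2 \cdot 5^{2}\right) \frac{1}{326972} = \left(315 + 2 \cdot 25\right) \frac{1}{326972} = \left(315 + 50\right) \frac{1}{326972} = 365 \cdot \frac{1}{326972} = \frac{365}{326972}$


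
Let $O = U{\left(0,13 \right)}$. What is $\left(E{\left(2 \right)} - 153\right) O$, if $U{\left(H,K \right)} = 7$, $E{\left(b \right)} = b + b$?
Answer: $-1043$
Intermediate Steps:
$E{\left(b \right)} = 2 b$
$O = 7$
$\left(E{\left(2 \right)} - 153\right) O = \left(2 \cdot 2 - 153\right) 7 = \left(4 - 153\right) 7 = \left(-149\right) 7 = -1043$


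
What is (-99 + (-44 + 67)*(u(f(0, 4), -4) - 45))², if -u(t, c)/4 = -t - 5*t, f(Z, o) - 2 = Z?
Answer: 900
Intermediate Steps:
f(Z, o) = 2 + Z
u(t, c) = 24*t (u(t, c) = -4*(-t - 5*t) = -(-24)*t = 24*t)
(-99 + (-44 + 67)*(u(f(0, 4), -4) - 45))² = (-99 + (-44 + 67)*(24*(2 + 0) - 45))² = (-99 + 23*(24*2 - 45))² = (-99 + 23*(48 - 45))² = (-99 + 23*3)² = (-99 + 69)² = (-30)² = 900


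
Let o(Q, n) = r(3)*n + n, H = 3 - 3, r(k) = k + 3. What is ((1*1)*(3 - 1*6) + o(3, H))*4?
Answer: -12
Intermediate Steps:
r(k) = 3 + k
H = 0
o(Q, n) = 7*n (o(Q, n) = (3 + 3)*n + n = 6*n + n = 7*n)
((1*1)*(3 - 1*6) + o(3, H))*4 = ((1*1)*(3 - 1*6) + 7*0)*4 = (1*(3 - 6) + 0)*4 = (1*(-3) + 0)*4 = (-3 + 0)*4 = -3*4 = -12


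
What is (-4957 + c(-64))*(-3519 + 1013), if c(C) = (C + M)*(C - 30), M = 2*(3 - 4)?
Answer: -3124982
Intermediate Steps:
M = -2 (M = 2*(-1) = -2)
c(C) = (-30 + C)*(-2 + C) (c(C) = (C - 2)*(C - 30) = (-2 + C)*(-30 + C) = (-30 + C)*(-2 + C))
(-4957 + c(-64))*(-3519 + 1013) = (-4957 + (60 + (-64)² - 32*(-64)))*(-3519 + 1013) = (-4957 + (60 + 4096 + 2048))*(-2506) = (-4957 + 6204)*(-2506) = 1247*(-2506) = -3124982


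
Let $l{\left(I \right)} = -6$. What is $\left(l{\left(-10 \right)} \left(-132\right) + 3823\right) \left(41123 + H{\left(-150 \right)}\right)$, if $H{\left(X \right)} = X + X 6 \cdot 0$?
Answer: $189090395$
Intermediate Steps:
$H{\left(X \right)} = X$ ($H{\left(X \right)} = X + 6 X 0 = X + 0 = X$)
$\left(l{\left(-10 \right)} \left(-132\right) + 3823\right) \left(41123 + H{\left(-150 \right)}\right) = \left(\left(-6\right) \left(-132\right) + 3823\right) \left(41123 - 150\right) = \left(792 + 3823\right) 40973 = 4615 \cdot 40973 = 189090395$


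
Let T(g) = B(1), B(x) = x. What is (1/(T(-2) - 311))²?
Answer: 1/96100 ≈ 1.0406e-5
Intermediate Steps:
T(g) = 1
(1/(T(-2) - 311))² = (1/(1 - 311))² = (1/(-310))² = (-1/310)² = 1/96100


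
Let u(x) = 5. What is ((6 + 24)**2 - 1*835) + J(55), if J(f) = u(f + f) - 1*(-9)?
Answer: 79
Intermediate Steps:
J(f) = 14 (J(f) = 5 - 1*(-9) = 5 + 9 = 14)
((6 + 24)**2 - 1*835) + J(55) = ((6 + 24)**2 - 1*835) + 14 = (30**2 - 835) + 14 = (900 - 835) + 14 = 65 + 14 = 79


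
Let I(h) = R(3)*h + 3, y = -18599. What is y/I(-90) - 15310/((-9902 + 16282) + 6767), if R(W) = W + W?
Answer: 236299583/7059939 ≈ 33.470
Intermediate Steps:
R(W) = 2*W
I(h) = 3 + 6*h (I(h) = (2*3)*h + 3 = 6*h + 3 = 3 + 6*h)
y/I(-90) - 15310/((-9902 + 16282) + 6767) = -18599/(3 + 6*(-90)) - 15310/((-9902 + 16282) + 6767) = -18599/(3 - 540) - 15310/(6380 + 6767) = -18599/(-537) - 15310/13147 = -18599*(-1/537) - 15310*1/13147 = 18599/537 - 15310/13147 = 236299583/7059939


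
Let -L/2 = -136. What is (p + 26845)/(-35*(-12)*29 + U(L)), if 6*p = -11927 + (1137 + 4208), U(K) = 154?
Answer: 12874/6167 ≈ 2.0876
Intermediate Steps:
L = 272 (L = -2*(-136) = 272)
p = -1097 (p = (-11927 + (1137 + 4208))/6 = (-11927 + 5345)/6 = (⅙)*(-6582) = -1097)
(p + 26845)/(-35*(-12)*29 + U(L)) = (-1097 + 26845)/(-35*(-12)*29 + 154) = 25748/(420*29 + 154) = 25748/(12180 + 154) = 25748/12334 = 25748*(1/12334) = 12874/6167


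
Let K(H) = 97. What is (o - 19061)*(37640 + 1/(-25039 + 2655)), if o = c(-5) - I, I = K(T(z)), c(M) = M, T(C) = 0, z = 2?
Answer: -16145474423717/22384 ≈ -7.2130e+8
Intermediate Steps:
I = 97
o = -102 (o = -5 - 1*97 = -5 - 97 = -102)
(o - 19061)*(37640 + 1/(-25039 + 2655)) = (-102 - 19061)*(37640 + 1/(-25039 + 2655)) = -19163*(37640 + 1/(-22384)) = -19163*(37640 - 1/22384) = -19163*842533759/22384 = -16145474423717/22384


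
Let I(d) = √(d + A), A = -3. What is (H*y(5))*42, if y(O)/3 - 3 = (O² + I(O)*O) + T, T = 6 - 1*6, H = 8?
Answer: 28224 + 5040*√2 ≈ 35352.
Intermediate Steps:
T = 0 (T = 6 - 6 = 0)
I(d) = √(-3 + d) (I(d) = √(d - 3) = √(-3 + d))
y(O) = 9 + 3*O² + 3*O*√(-3 + O) (y(O) = 9 + 3*((O² + √(-3 + O)*O) + 0) = 9 + 3*((O² + O*√(-3 + O)) + 0) = 9 + 3*(O² + O*√(-3 + O)) = 9 + (3*O² + 3*O*√(-3 + O)) = 9 + 3*O² + 3*O*√(-3 + O))
(H*y(5))*42 = (8*(9 + 3*5² + 3*5*√(-3 + 5)))*42 = (8*(9 + 3*25 + 3*5*√2))*42 = (8*(9 + 75 + 15*√2))*42 = (8*(84 + 15*√2))*42 = (672 + 120*√2)*42 = 28224 + 5040*√2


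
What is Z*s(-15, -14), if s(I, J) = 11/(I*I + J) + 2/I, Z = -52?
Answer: 13364/3165 ≈ 4.2224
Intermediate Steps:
s(I, J) = 2/I + 11/(J + I²) (s(I, J) = 11/(I² + J) + 2/I = 11/(J + I²) + 2/I = 2/I + 11/(J + I²))
Z*s(-15, -14) = -52*(2*(-14) + 2*(-15)² + 11*(-15))/((-15)*(-14 + (-15)²)) = -(-52)*(-28 + 2*225 - 165)/(15*(-14 + 225)) = -(-52)*(-28 + 450 - 165)/(15*211) = -(-52)*257/(15*211) = -52*(-257/3165) = 13364/3165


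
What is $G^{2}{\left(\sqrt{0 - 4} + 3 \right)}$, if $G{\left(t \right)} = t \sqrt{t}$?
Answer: $-9 + 46 i \approx -9.0 + 46.0 i$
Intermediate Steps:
$G{\left(t \right)} = t^{\frac{3}{2}}$
$G^{2}{\left(\sqrt{0 - 4} + 3 \right)} = \left(\left(\sqrt{0 - 4} + 3\right)^{\frac{3}{2}}\right)^{2} = \left(\left(\sqrt{-4} + 3\right)^{\frac{3}{2}}\right)^{2} = \left(\left(2 i + 3\right)^{\frac{3}{2}}\right)^{2} = \left(\left(3 + 2 i\right)^{\frac{3}{2}}\right)^{2} = \left(3 + 2 i\right)^{3}$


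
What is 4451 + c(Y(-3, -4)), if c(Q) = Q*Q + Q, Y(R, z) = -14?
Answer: 4633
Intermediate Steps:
c(Q) = Q + Q² (c(Q) = Q² + Q = Q + Q²)
4451 + c(Y(-3, -4)) = 4451 - 14*(1 - 14) = 4451 - 14*(-13) = 4451 + 182 = 4633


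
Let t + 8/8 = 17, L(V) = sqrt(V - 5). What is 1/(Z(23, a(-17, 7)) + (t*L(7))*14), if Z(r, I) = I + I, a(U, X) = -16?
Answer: 1/3104 + 7*sqrt(2)/3104 ≈ 0.0035114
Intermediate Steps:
L(V) = sqrt(-5 + V)
Z(r, I) = 2*I
t = 16 (t = -1 + 17 = 16)
1/(Z(23, a(-17, 7)) + (t*L(7))*14) = 1/(2*(-16) + (16*sqrt(-5 + 7))*14) = 1/(-32 + (16*sqrt(2))*14) = 1/(-32 + 224*sqrt(2))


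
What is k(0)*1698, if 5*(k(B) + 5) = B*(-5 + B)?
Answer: -8490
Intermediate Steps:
k(B) = -5 + B*(-5 + B)/5 (k(B) = -5 + (B*(-5 + B))/5 = -5 + B*(-5 + B)/5)
k(0)*1698 = (-5 - 1*0 + (⅕)*0²)*1698 = (-5 + 0 + (⅕)*0)*1698 = (-5 + 0 + 0)*1698 = -5*1698 = -8490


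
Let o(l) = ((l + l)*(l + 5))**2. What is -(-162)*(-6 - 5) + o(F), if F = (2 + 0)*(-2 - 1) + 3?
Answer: -1638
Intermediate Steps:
F = -3 (F = 2*(-3) + 3 = -6 + 3 = -3)
o(l) = 4*l**2*(5 + l)**2 (o(l) = ((2*l)*(5 + l))**2 = (2*l*(5 + l))**2 = 4*l**2*(5 + l)**2)
-(-162)*(-6 - 5) + o(F) = -(-162)*(-6 - 5) + 4*(-3)**2*(5 - 3)**2 = -(-162)*(-11) + 4*9*2**2 = -54*33 + 4*9*4 = -1782 + 144 = -1638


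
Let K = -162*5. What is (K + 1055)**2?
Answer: 60025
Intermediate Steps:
K = -810
(K + 1055)**2 = (-810 + 1055)**2 = 245**2 = 60025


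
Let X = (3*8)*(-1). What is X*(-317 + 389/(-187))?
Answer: 1432032/187 ≈ 7657.9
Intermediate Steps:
X = -24 (X = 24*(-1) = -24)
X*(-317 + 389/(-187)) = -24*(-317 + 389/(-187)) = -24*(-317 + 389*(-1/187)) = -24*(-317 - 389/187) = -24*(-59668/187) = 1432032/187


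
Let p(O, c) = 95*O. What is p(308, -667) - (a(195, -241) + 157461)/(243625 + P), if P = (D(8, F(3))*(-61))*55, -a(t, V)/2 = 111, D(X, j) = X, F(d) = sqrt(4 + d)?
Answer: 6342971861/216785 ≈ 29259.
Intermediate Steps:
a(t, V) = -222 (a(t, V) = -2*111 = -222)
P = -26840 (P = (8*(-61))*55 = -488*55 = -26840)
p(308, -667) - (a(195, -241) + 157461)/(243625 + P) = 95*308 - (-222 + 157461)/(243625 - 26840) = 29260 - 157239/216785 = 6342971861/216785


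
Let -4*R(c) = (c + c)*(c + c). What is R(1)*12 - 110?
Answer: -122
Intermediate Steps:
R(c) = -c² (R(c) = -(c + c)*(c + c)/4 = -2*c*2*c/4 = -c²)
R(1)*12 - 110 = -1*1²*12 - 110 = -1*1*12 - 110 = -1*12 - 110 = -12 - 110 = -122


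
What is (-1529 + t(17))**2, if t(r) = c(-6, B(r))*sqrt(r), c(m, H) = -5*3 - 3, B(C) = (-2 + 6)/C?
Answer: 2343349 + 55044*sqrt(17) ≈ 2.5703e+6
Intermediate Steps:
B(C) = 4/C
c(m, H) = -18 (c(m, H) = -15 - 3 = -18)
t(r) = -18*sqrt(r)
(-1529 + t(17))**2 = (-1529 - 18*sqrt(17))**2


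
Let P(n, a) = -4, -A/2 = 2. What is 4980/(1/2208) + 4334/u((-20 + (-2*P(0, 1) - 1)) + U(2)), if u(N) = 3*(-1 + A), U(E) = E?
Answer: 164933266/15 ≈ 1.0996e+7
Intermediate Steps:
A = -4 (A = -2*2 = -4)
u(N) = -15 (u(N) = 3*(-1 - 4) = 3*(-5) = -15)
4980/(1/2208) + 4334/u((-20 + (-2*P(0, 1) - 1)) + U(2)) = 4980/(1/2208) + 4334/(-15) = 4980/(1/2208) + 4334*(-1/15) = 4980*2208 - 4334/15 = 10995840 - 4334/15 = 164933266/15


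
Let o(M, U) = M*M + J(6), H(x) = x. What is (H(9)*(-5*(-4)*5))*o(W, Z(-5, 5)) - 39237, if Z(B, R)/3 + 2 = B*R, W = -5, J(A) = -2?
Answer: -18537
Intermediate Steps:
Z(B, R) = -6 + 3*B*R (Z(B, R) = -6 + 3*(B*R) = -6 + 3*B*R)
o(M, U) = -2 + M² (o(M, U) = M*M - 2 = M² - 2 = -2 + M²)
(H(9)*(-5*(-4)*5))*o(W, Z(-5, 5)) - 39237 = (9*(-5*(-4)*5))*(-2 + (-5)²) - 39237 = (9*(20*5))*(-2 + 25) - 39237 = (9*100)*23 - 39237 = 900*23 - 39237 = 20700 - 39237 = -18537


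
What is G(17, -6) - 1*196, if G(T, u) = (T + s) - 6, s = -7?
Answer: -192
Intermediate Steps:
G(T, u) = -13 + T (G(T, u) = (T - 7) - 6 = (-7 + T) - 6 = -13 + T)
G(17, -6) - 1*196 = (-13 + 17) - 1*196 = 4 - 196 = -192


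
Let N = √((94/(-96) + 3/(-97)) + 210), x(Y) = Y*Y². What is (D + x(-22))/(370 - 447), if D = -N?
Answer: 968/7 + √283159587/89628 ≈ 138.47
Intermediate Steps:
x(Y) = Y³
N = √283159587/1164 (N = √((94*(-1/96) + 3*(-1/97)) + 210) = √((-47/48 - 3/97) + 210) = √(-4703/4656 + 210) = √(973057/4656) = √283159587/1164 ≈ 14.456)
D = -√283159587/1164 ≈ -14.456
(D + x(-22))/(370 - 447) = (-√283159587/1164 + (-22)³)/(370 - 447) = (-√283159587/1164 - 10648)/(-77) = (-10648 - √283159587/1164)*(-1/77) = 968/7 + √283159587/89628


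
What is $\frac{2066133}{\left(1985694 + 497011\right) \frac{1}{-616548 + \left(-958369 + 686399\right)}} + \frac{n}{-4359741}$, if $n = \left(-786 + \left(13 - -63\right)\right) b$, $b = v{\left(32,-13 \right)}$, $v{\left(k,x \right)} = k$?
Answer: $- \frac{8003596605833310854}{10823950779405} \approx -7.3943 \cdot 10^{5}$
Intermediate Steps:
$b = 32$
$n = -22720$ ($n = \left(-786 + \left(13 - -63\right)\right) 32 = \left(-786 + \left(13 + 63\right)\right) 32 = \left(-786 + 76\right) 32 = \left(-710\right) 32 = -22720$)
$\frac{2066133}{\left(1985694 + 497011\right) \frac{1}{-616548 + \left(-958369 + 686399\right)}} + \frac{n}{-4359741} = \frac{2066133}{\left(1985694 + 497011\right) \frac{1}{-616548 + \left(-958369 + 686399\right)}} - \frac{22720}{-4359741} = \frac{2066133}{2482705 \frac{1}{-616548 - 271970}} - - \frac{22720}{4359741} = \frac{2066133}{2482705 \frac{1}{-888518}} + \frac{22720}{4359741} = \frac{2066133}{2482705 \left(- \frac{1}{888518}\right)} + \frac{22720}{4359741} = \frac{2066133}{- \frac{2482705}{888518}} + \frac{22720}{4359741} = 2066133 \left(- \frac{888518}{2482705}\right) + \frac{22720}{4359741} = - \frac{1835796360894}{2482705} + \frac{22720}{4359741} = - \frac{8003596605833310854}{10823950779405}$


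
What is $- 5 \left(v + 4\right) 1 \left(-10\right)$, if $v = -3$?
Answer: $50$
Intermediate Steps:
$- 5 \left(v + 4\right) 1 \left(-10\right) = - 5 \left(-3 + 4\right) 1 \left(-10\right) = \left(-5\right) 1 \cdot 1 \left(-10\right) = \left(-5\right) 1 \left(-10\right) = \left(-5\right) \left(-10\right) = 50$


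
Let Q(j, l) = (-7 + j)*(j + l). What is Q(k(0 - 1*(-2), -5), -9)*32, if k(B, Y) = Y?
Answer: 5376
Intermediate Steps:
Q(k(0 - 1*(-2), -5), -9)*32 = ((-5)² - 7*(-5) - 7*(-9) - 5*(-9))*32 = (25 + 35 + 63 + 45)*32 = 168*32 = 5376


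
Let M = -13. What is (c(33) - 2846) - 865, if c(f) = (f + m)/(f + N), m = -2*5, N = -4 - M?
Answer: -155839/42 ≈ -3710.5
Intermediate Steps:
N = 9 (N = -4 - 1*(-13) = -4 + 13 = 9)
m = -10
c(f) = (-10 + f)/(9 + f) (c(f) = (f - 10)/(f + 9) = (-10 + f)/(9 + f))
(c(33) - 2846) - 865 = ((-10 + 33)/(9 + 33) - 2846) - 865 = (23/42 - 2846) - 865 = -119509/42 - 865 = -155839/42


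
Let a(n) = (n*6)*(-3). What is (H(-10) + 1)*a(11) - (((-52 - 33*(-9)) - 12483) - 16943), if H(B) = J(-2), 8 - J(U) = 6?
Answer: 28587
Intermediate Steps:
J(U) = 2 (J(U) = 8 - 1*6 = 8 - 6 = 2)
H(B) = 2
a(n) = -18*n (a(n) = (6*n)*(-3) = -18*n)
(H(-10) + 1)*a(11) - (((-52 - 33*(-9)) - 12483) - 16943) = (2 + 1)*(-18*11) - (((-52 - 33*(-9)) - 12483) - 16943) = 3*(-198) - (((-52 + 297) - 12483) - 16943) = -594 - ((245 - 12483) - 16943) = -594 - (-12238 - 16943) = -594 - 1*(-29181) = -594 + 29181 = 28587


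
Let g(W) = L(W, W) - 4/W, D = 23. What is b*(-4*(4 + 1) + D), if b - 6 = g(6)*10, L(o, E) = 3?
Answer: 88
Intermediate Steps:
g(W) = 3 - 4/W
b = 88/3 (b = 6 + (3 - 4/6)*10 = 6 + (3 - 4*⅙)*10 = 6 + (3 - ⅔)*10 = 6 + (7/3)*10 = 6 + 70/3 = 88/3 ≈ 29.333)
b*(-4*(4 + 1) + D) = 88*(-4*(4 + 1) + 23)/3 = 88*(-4*5 + 23)/3 = 88*(-20 + 23)/3 = (88/3)*3 = 88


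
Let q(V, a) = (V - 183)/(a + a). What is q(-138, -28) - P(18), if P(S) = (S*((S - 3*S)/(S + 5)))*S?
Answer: 660567/1288 ≈ 512.86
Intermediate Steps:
P(S) = -2*S³/(5 + S) (P(S) = (S*((-2*S)/(5 + S)))*S = (S*(-2*S/(5 + S)))*S = (-2*S²/(5 + S))*S = -2*S³/(5 + S))
q(V, a) = (-183 + V)/(2*a) (q(V, a) = (-183 + V)/((2*a)) = (-183 + V)*(1/(2*a)) = (-183 + V)/(2*a))
q(-138, -28) - P(18) = (½)*(-183 - 138)/(-28) - (-2)*18³/(5 + 18) = (½)*(-1/28)*(-321) - (-2)*5832/23 = 321/56 - (-2)*5832/23 = 321/56 - 1*(-11664/23) = 321/56 + 11664/23 = 660567/1288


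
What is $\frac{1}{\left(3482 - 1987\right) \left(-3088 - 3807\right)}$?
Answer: $- \frac{1}{10308025} \approx -9.7012 \cdot 10^{-8}$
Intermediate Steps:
$\frac{1}{\left(3482 - 1987\right) \left(-3088 - 3807\right)} = \frac{1}{1495 \left(-6895\right)} = \frac{1}{-10308025} = - \frac{1}{10308025}$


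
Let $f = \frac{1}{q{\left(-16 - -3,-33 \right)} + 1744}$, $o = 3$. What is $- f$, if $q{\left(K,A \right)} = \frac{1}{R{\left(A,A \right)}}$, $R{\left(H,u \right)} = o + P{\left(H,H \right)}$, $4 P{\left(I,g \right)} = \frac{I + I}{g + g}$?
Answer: $- \frac{13}{22676} \approx -0.00057329$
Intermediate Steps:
$P{\left(I,g \right)} = \frac{I}{4 g}$ ($P{\left(I,g \right)} = \frac{\left(I + I\right) \frac{1}{g + g}}{4} = \frac{2 I \frac{1}{2 g}}{4} = \frac{I \frac{1}{g}}{4} = \frac{I}{4 g}$)
$R{\left(H,u \right)} = \frac{13}{4}$ ($R{\left(H,u \right)} = 3 + \frac{H}{4 H} = 3 + \frac{1}{4} = \frac{13}{4}$)
$q{\left(K,A \right)} = \frac{4}{13}$ ($q{\left(K,A \right)} = \frac{1}{\frac{13}{4}} = \frac{4}{13}$)
$f = \frac{13}{22676}$ ($f = \frac{1}{\frac{4}{13} + 1744} = \frac{1}{\frac{22676}{13}} = \frac{13}{22676} \approx 0.00057329$)
$- f = \left(-1\right) \frac{13}{22676} = - \frac{13}{22676}$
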